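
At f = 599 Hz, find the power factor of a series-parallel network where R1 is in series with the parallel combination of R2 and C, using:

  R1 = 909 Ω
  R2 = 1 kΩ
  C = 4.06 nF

Step 1 — Angular frequency: ω = 2π·f = 2π·599 = 3764 rad/s.
Step 2 — Component impedances:
  R1: Z = R = 909 Ω
  R2: Z = R = 1000 Ω
  C: Z = 1/(jωC) = -j/(ω·C) = 0 - j6.544e+04 Ω
Step 3 — Parallel branch: R2 || C = 1/(1/R2 + 1/C) = 999.8 - j15.28 Ω.
Step 4 — Series with R1: Z_total = R1 + (R2 || C) = 1909 - j15.28 Ω = 1909∠-0.5° Ω.
Step 5 — Power factor: PF = cos(φ) = Re(Z)/|Z| = 1909/1909 = 1.
Step 6 — Type: Im(Z) = -15.28 ⇒ leading (phase φ = -0.5°).

PF = 1 (leading, φ = -0.5°)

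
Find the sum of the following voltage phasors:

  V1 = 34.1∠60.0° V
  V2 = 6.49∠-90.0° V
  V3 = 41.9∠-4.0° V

Step 1 — Convert each phasor to rectangular form:
  V1 = 34.1·(cos(60.0°) + j·sin(60.0°)) = 17.05 + j29.53 V
  V2 = 6.49·(cos(-90.0°) + j·sin(-90.0°)) = 0 - j6.49 V
  V3 = 41.9·(cos(-4.0°) + j·sin(-4.0°)) = 41.8 - j2.923 V
Step 2 — Sum components: V_total = 58.85 + j20.12 V.
Step 3 — Convert to polar: |V_total| = 62.19 V, ∠V_total = 18.9°.

V_total = 62.19∠18.9° V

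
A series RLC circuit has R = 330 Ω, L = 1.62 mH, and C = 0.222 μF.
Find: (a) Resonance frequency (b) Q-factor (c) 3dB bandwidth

Step 1 — Resonance: ω₀ = 1/√(LC) = 1/√(0.00162·2.22e-07) = 5.273e+04 rad/s.
Step 2 — f₀ = ω₀/(2π) = 8392 Hz.
Step 3 — Series Q: Q = ω₀L/R = 5.273e+04·0.00162/330 = 0.2589.
Step 4 — Bandwidth: Δω = ω₀/Q = 2.037e+05 rad/s; BW = Δω/(2π) = 3.242e+04 Hz.

(a) f₀ = 8392 Hz  (b) Q = 0.2589  (c) BW = 3.242e+04 Hz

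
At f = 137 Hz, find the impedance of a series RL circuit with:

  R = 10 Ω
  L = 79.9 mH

Step 1 — Angular frequency: ω = 2π·f = 2π·137 = 860.8 rad/s.
Step 2 — Component impedances:
  R: Z = R = 10 Ω
  L: Z = jωL = j·860.8·0.0799 = 0 + j68.78 Ω
Step 3 — Series combination: Z_total = R + L = 10 + j68.78 Ω = 69.5∠81.7° Ω.

Z = 10 + j68.78 Ω = 69.5∠81.7° Ω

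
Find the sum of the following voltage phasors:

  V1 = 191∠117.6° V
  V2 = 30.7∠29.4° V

Step 1 — Convert each phasor to rectangular form:
  V1 = 191·(cos(117.6°) + j·sin(117.6°)) = -88.49 + j169.3 V
  V2 = 30.7·(cos(29.4°) + j·sin(29.4°)) = 26.75 + j15.07 V
Step 2 — Sum components: V_total = -61.74 + j184.3 V.
Step 3 — Convert to polar: |V_total| = 194.4 V, ∠V_total = 108.5°.

V_total = 194.4∠108.5° V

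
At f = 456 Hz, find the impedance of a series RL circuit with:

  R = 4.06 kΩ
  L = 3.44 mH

Step 1 — Angular frequency: ω = 2π·f = 2π·456 = 2865 rad/s.
Step 2 — Component impedances:
  R: Z = R = 4060 Ω
  L: Z = jωL = j·2865·0.00344 = 0 + j9.856 Ω
Step 3 — Series combination: Z_total = R + L = 4060 + j9.856 Ω = 4060∠0.1° Ω.

Z = 4060 + j9.856 Ω = 4060∠0.1° Ω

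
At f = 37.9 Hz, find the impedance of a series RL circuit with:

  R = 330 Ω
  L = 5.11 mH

Step 1 — Angular frequency: ω = 2π·f = 2π·37.9 = 238.1 rad/s.
Step 2 — Component impedances:
  R: Z = R = 330 Ω
  L: Z = jωL = j·238.1·0.00511 = 0 + j1.217 Ω
Step 3 — Series combination: Z_total = R + L = 330 + j1.217 Ω = 330∠0.2° Ω.

Z = 330 + j1.217 Ω = 330∠0.2° Ω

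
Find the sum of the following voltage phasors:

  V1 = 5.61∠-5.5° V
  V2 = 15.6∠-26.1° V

Step 1 — Convert each phasor to rectangular form:
  V1 = 5.61·(cos(-5.5°) + j·sin(-5.5°)) = 5.584 - j0.5377 V
  V2 = 15.6·(cos(-26.1°) + j·sin(-26.1°)) = 14.01 - j6.863 V
Step 2 — Sum components: V_total = 19.59 - j7.401 V.
Step 3 — Convert to polar: |V_total| = 20.94 V, ∠V_total = -20.7°.

V_total = 20.94∠-20.7° V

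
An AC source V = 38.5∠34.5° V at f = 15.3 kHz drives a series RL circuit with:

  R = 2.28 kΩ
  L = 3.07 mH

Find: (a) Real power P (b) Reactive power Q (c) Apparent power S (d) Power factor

Step 1 — Angular frequency: ω = 2π·f = 2π·1.53e+04 = 9.613e+04 rad/s.
Step 2 — Component impedances:
  R: Z = R = 2280 Ω
  L: Z = jωL = j·9.613e+04·0.00307 = 0 + j295.1 Ω
Step 3 — Series combination: Z_total = R + L = 2280 + j295.1 Ω = 2299∠7.4° Ω.
Step 4 — Source phasor: V = 38.5∠34.5° V = 31.73 + j21.81 V.
Step 5 — Current: I = V / Z = 0.0149 + j0.007635 A = 0.01675∠27.1° A.
Step 6 — Complex power: S = V·I* = 0.6394 + j0.08276 VA.
Step 7 — Real power: P = Re(S) = 0.6394 W.
Step 8 — Reactive power: Q = Im(S) = 0.08276 VAR.
Step 9 — Apparent power: |S| = 0.6447 VA.
Step 10 — Power factor: PF = P/|S| = 0.9917 (lagging).

(a) P = 0.6394 W  (b) Q = 0.08276 VAR  (c) S = 0.6447 VA  (d) PF = 0.9917 (lagging)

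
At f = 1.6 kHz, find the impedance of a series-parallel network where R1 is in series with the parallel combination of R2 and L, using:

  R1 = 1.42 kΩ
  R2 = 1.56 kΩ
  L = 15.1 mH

Step 1 — Angular frequency: ω = 2π·f = 2π·1600 = 1.005e+04 rad/s.
Step 2 — Component impedances:
  R1: Z = R = 1420 Ω
  R2: Z = R = 1560 Ω
  L: Z = jωL = j·1.005e+04·0.0151 = 0 + j151.8 Ω
Step 3 — Parallel branch: R2 || L = 1/(1/R2 + 1/L) = 14.63 + j150.4 Ω.
Step 4 — Series with R1: Z_total = R1 + (R2 || L) = 1435 + j150.4 Ω = 1442∠6.0° Ω.

Z = 1435 + j150.4 Ω = 1442∠6.0° Ω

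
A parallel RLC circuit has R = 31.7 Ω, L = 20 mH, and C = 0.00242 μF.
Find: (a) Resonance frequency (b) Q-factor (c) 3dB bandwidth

Step 1 — Resonance: ω₀ = 1/√(LC) = 1/√(0.02·2.42e-09) = 1.437e+05 rad/s.
Step 2 — f₀ = ω₀/(2π) = 2.288e+04 Hz.
Step 3 — Parallel Q: Q = R/(ω₀L) = 31.7/(1.437e+05·0.02) = 0.01103.
Step 4 — Bandwidth: Δω = ω₀/Q = 1.304e+07 rad/s; BW = Δω/(2π) = 2.075e+06 Hz.

(a) f₀ = 2.288e+04 Hz  (b) Q = 0.01103  (c) BW = 2.075e+06 Hz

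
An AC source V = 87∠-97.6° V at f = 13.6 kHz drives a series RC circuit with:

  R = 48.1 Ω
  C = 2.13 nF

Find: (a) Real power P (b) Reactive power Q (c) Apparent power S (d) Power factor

Step 1 — Angular frequency: ω = 2π·f = 2π·1.36e+04 = 8.545e+04 rad/s.
Step 2 — Component impedances:
  R: Z = R = 48.1 Ω
  C: Z = 1/(jωC) = -j/(ω·C) = 0 - j5494 Ω
Step 3 — Series combination: Z_total = R + C = 48.1 - j5494 Ω = 5494∠-89.5° Ω.
Step 4 — Source phasor: V = 87∠-97.6° V = -11.51 - j86.24 V.
Step 5 — Current: I = V / Z = 0.01568 - j0.002232 A = 0.01583∠-8.1° A.
Step 6 — Complex power: S = V·I* = 0.01206 - j1.378 VA.
Step 7 — Real power: P = Re(S) = 0.01206 W.
Step 8 — Reactive power: Q = Im(S) = -1.378 VAR.
Step 9 — Apparent power: |S| = 1.378 VA.
Step 10 — Power factor: PF = P/|S| = 0.008754 (leading).

(a) P = 0.01206 W  (b) Q = -1.378 VAR  (c) S = 1.378 VA  (d) PF = 0.008754 (leading)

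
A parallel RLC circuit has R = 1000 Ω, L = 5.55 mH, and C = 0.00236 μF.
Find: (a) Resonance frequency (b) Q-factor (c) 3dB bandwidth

Step 1 — Resonance: ω₀ = 1/√(LC) = 1/√(0.00555·2.36e-09) = 2.763e+05 rad/s.
Step 2 — f₀ = ω₀/(2π) = 4.398e+04 Hz.
Step 3 — Parallel Q: Q = R/(ω₀L) = 1000/(2.763e+05·0.00555) = 0.6521.
Step 4 — Bandwidth: Δω = ω₀/Q = 4.237e+05 rad/s; BW = Δω/(2π) = 6.744e+04 Hz.

(a) f₀ = 4.398e+04 Hz  (b) Q = 0.6521  (c) BW = 6.744e+04 Hz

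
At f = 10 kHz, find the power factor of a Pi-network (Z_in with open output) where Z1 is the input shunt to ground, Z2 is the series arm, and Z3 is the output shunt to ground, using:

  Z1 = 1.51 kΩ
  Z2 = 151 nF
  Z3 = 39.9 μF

Step 1 — Angular frequency: ω = 2π·f = 2π·1e+04 = 6.283e+04 rad/s.
Step 2 — Component impedances:
  Z1: Z = R = 1510 Ω
  Z2: Z = 1/(jωC) = -j/(ω·C) = 0 - j105.4 Ω
  Z3: Z = 1/(jωC) = -j/(ω·C) = 0 - j0.3989 Ω
Step 3 — With open output, the series arm Z2 and the output shunt Z3 appear in series to ground: Z2 + Z3 = 0 - j105.8 Ω.
Step 4 — Parallel with input shunt Z1: Z_in = Z1 || (Z2 + Z3) = 7.377 - j105.3 Ω = 105.5∠-86.0° Ω.
Step 5 — Power factor: PF = cos(φ) = Re(Z)/|Z| = 7.3767/105.54 = 0.06989.
Step 6 — Type: Im(Z) = -105.3 ⇒ leading (phase φ = -86.0°).

PF = 0.06989 (leading, φ = -86.0°)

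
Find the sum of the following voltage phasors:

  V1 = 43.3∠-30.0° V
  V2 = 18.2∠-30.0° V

Step 1 — Convert each phasor to rectangular form:
  V1 = 43.3·(cos(-30.0°) + j·sin(-30.0°)) = 37.5 - j21.65 V
  V2 = 18.2·(cos(-30.0°) + j·sin(-30.0°)) = 15.76 - j9.1 V
Step 2 — Sum components: V_total = 53.26 - j30.75 V.
Step 3 — Convert to polar: |V_total| = 61.5 V, ∠V_total = -30.0°.

V_total = 61.5∠-30.0° V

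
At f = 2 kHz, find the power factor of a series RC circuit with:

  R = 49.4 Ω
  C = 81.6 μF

Step 1 — Angular frequency: ω = 2π·f = 2π·2000 = 1.257e+04 rad/s.
Step 2 — Component impedances:
  R: Z = R = 49.4 Ω
  C: Z = 1/(jωC) = -j/(ω·C) = 0 - j0.9752 Ω
Step 3 — Series combination: Z_total = R + C = 49.4 - j0.9752 Ω = 49.41∠-1.1° Ω.
Step 4 — Power factor: PF = cos(φ) = Re(Z)/|Z| = 49.4/49.41 = 0.9998.
Step 5 — Type: Im(Z) = -0.9752 ⇒ leading (phase φ = -1.1°).

PF = 0.9998 (leading, φ = -1.1°)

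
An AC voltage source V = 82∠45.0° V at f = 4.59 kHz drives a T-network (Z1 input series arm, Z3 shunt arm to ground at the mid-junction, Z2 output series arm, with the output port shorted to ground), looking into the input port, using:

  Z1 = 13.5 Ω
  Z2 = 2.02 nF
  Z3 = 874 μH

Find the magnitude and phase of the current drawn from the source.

Step 1 — Angular frequency: ω = 2π·f = 2π·4590 = 2.884e+04 rad/s.
Step 2 — Component impedances:
  Z1: Z = R = 13.5 Ω
  Z2: Z = 1/(jωC) = -j/(ω·C) = 0 - j1.717e+04 Ω
  Z3: Z = jωL = j·2.884e+04·0.000874 = 0 + j25.21 Ω
Step 3 — With the output port shorted to ground, the output series arm Z2 runs from the junction to ground; the shunt arm Z3 also runs from the junction to ground. They appear in parallel: Z3 || Z2 = 0 + j25.24 Ω.
Step 4 — Series with input arm Z1: Z_in = Z1 + (Z3 || Z2) = 13.5 + j25.24 Ω = 28.63∠61.9° Ω.
Step 5 — Source phasor: V = 82∠45.0° V = 57.98 + j57.98 V.
Step 6 — Ohm's law: I = V / Z_total = (57.98 + j57.98) / (13.5 + j25.24) = 2.741 - j0.8309 A.
Step 7 — Convert to polar: |I| = 2.865 A, ∠I = -16.9°.

I = 2.865∠-16.9° A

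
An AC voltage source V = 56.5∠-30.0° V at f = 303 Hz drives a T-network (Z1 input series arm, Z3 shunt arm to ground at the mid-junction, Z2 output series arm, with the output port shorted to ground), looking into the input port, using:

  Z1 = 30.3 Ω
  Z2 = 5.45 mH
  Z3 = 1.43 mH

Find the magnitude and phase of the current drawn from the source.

Step 1 — Angular frequency: ω = 2π·f = 2π·303 = 1904 rad/s.
Step 2 — Component impedances:
  Z1: Z = R = 30.3 Ω
  Z2: Z = jωL = j·1904·0.00545 = 0 + j10.38 Ω
  Z3: Z = jωL = j·1904·0.00143 = 0 + j2.722 Ω
Step 3 — With the output port shorted to ground, the output series arm Z2 runs from the junction to ground; the shunt arm Z3 also runs from the junction to ground. They appear in parallel: Z3 || Z2 = 0 + j2.157 Ω.
Step 4 — Series with input arm Z1: Z_in = Z1 + (Z3 || Z2) = 30.3 + j2.157 Ω = 30.38∠4.1° Ω.
Step 5 — Source phasor: V = 56.5∠-30.0° V = 48.93 - j28.25 V.
Step 6 — Ohm's law: I = V / Z_total = (48.93 - j28.25) / (30.3 + j2.157) = 1.541 - j1.042 A.
Step 7 — Convert to polar: |I| = 1.86 A, ∠I = -34.1°.

I = 1.86∠-34.1° A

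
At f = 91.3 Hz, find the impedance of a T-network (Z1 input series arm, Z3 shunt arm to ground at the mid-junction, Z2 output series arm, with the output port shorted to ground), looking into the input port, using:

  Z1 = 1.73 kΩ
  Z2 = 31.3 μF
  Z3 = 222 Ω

Step 1 — Angular frequency: ω = 2π·f = 2π·91.3 = 573.7 rad/s.
Step 2 — Component impedances:
  Z1: Z = R = 1730 Ω
  Z2: Z = 1/(jωC) = -j/(ω·C) = 0 - j55.69 Ω
  Z3: Z = R = 222 Ω
Step 3 — With the output port shorted to ground, the output series arm Z2 runs from the junction to ground; the shunt arm Z3 also runs from the junction to ground. They appear in parallel: Z3 || Z2 = 13.14 - j52.4 Ω.
Step 4 — Series with input arm Z1: Z_in = Z1 + (Z3 || Z2) = 1743 - j52.4 Ω = 1744∠-1.7° Ω.

Z = 1743 - j52.4 Ω = 1744∠-1.7° Ω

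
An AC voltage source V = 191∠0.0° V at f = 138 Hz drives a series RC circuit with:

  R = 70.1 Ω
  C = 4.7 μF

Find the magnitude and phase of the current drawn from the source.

Step 1 — Angular frequency: ω = 2π·f = 2π·138 = 867.1 rad/s.
Step 2 — Component impedances:
  R: Z = R = 70.1 Ω
  C: Z = 1/(jωC) = -j/(ω·C) = 0 - j245.4 Ω
Step 3 — Series combination: Z_total = R + C = 70.1 - j245.4 Ω = 255.2∠-74.1° Ω.
Step 4 — Source phasor: V = 191∠0.0° V = 191 V.
Step 5 — Ohm's law: I = V / Z_total = (191) / (70.1 - j245.4) = 0.2056 + j0.7196 A.
Step 6 — Convert to polar: |I| = 0.7484 A, ∠I = 74.1°.

I = 0.7484∠74.1° A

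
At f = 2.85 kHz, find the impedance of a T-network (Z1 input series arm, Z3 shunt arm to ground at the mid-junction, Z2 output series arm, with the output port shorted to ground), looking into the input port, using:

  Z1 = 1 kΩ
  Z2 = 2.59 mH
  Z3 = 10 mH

Step 1 — Angular frequency: ω = 2π·f = 2π·2850 = 1.791e+04 rad/s.
Step 2 — Component impedances:
  Z1: Z = R = 1000 Ω
  Z2: Z = jωL = j·1.791e+04·0.00259 = 0 + j46.38 Ω
  Z3: Z = jωL = j·1.791e+04·0.01 = 0 + j179.1 Ω
Step 3 — With the output port shorted to ground, the output series arm Z2 runs from the junction to ground; the shunt arm Z3 also runs from the junction to ground. They appear in parallel: Z3 || Z2 = 0 + j36.84 Ω.
Step 4 — Series with input arm Z1: Z_in = Z1 + (Z3 || Z2) = 1000 + j36.84 Ω = 1001∠2.1° Ω.

Z = 1000 + j36.84 Ω = 1001∠2.1° Ω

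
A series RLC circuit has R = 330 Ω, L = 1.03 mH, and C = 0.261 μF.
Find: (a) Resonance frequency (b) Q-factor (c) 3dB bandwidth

Step 1 — Resonance: ω₀ = 1/√(LC) = 1/√(0.00103·2.61e-07) = 6.099e+04 rad/s.
Step 2 — f₀ = ω₀/(2π) = 9707 Hz.
Step 3 — Series Q: Q = ω₀L/R = 6.099e+04·0.00103/330 = 0.1904.
Step 4 — Bandwidth: Δω = ω₀/Q = 3.204e+05 rad/s; BW = Δω/(2π) = 5.099e+04 Hz.

(a) f₀ = 9707 Hz  (b) Q = 0.1904  (c) BW = 5.099e+04 Hz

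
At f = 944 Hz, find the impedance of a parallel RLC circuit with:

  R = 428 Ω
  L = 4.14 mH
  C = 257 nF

Step 1 — Angular frequency: ω = 2π·f = 2π·944 = 5931 rad/s.
Step 2 — Component impedances:
  R: Z = R = 428 Ω
  L: Z = jωL = j·5931·0.00414 = 0 + j24.56 Ω
  C: Z = 1/(jωC) = -j/(ω·C) = 0 - j656 Ω
Step 3 — Parallel combination: 1/Z_total = 1/R + 1/L + 1/C; Z_total = 1.515 + j25.42 Ω = 25.47∠86.6° Ω.

Z = 1.515 + j25.42 Ω = 25.47∠86.6° Ω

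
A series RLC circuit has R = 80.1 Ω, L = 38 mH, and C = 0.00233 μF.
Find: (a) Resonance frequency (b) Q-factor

Step 1 — Resonance condition Im(Z)=0 gives ω₀ = 1/√(LC).
Step 2 — ω₀ = 1/√(0.038·2.33e-09) = 1.063e+05 rad/s.
Step 3 — f₀ = ω₀/(2π) = 1.691e+04 Hz.
Step 4 — Series Q: Q = ω₀L/R = 1.063e+05·0.038/80.1 = 50.42.

(a) f₀ = 1.691e+04 Hz  (b) Q = 50.42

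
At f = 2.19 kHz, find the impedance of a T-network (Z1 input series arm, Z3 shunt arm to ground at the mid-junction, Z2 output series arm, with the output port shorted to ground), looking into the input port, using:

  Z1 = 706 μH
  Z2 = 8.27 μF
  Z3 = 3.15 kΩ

Step 1 — Angular frequency: ω = 2π·f = 2π·2190 = 1.376e+04 rad/s.
Step 2 — Component impedances:
  Z1: Z = jωL = j·1.376e+04·0.000706 = 0 + j9.715 Ω
  Z2: Z = 1/(jωC) = -j/(ω·C) = 0 - j8.788 Ω
  Z3: Z = R = 3150 Ω
Step 3 — With the output port shorted to ground, the output series arm Z2 runs from the junction to ground; the shunt arm Z3 also runs from the junction to ground. They appear in parallel: Z3 || Z2 = 0.02451 - j8.788 Ω.
Step 4 — Series with input arm Z1: Z_in = Z1 + (Z3 || Z2) = 0.02451 + j0.9271 Ω = 0.9275∠88.5° Ω.

Z = 0.02451 + j0.9271 Ω = 0.9275∠88.5° Ω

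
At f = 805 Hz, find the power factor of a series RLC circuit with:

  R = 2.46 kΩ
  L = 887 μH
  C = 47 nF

Step 1 — Angular frequency: ω = 2π·f = 2π·805 = 5058 rad/s.
Step 2 — Component impedances:
  R: Z = R = 2460 Ω
  L: Z = jωL = j·5058·0.000887 = 0 + j4.486 Ω
  C: Z = 1/(jωC) = -j/(ω·C) = 0 - j4207 Ω
Step 3 — Series combination: Z_total = R + L + C = 2460 - j4202 Ω = 4869∠-59.7° Ω.
Step 4 — Power factor: PF = cos(φ) = Re(Z)/|Z| = 2460/4869 = 0.5052.
Step 5 — Type: Im(Z) = -4202 ⇒ leading (phase φ = -59.7°).

PF = 0.5052 (leading, φ = -59.7°)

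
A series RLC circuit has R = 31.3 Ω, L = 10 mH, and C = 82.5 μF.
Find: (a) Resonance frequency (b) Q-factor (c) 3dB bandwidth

Step 1 — Resonance: ω₀ = 1/√(LC) = 1/√(0.01·8.25e-05) = 1101 rad/s.
Step 2 — f₀ = ω₀/(2π) = 175.2 Hz.
Step 3 — Series Q: Q = ω₀L/R = 1101·0.01/31.3 = 0.3517.
Step 4 — Bandwidth: Δω = ω₀/Q = 3130 rad/s; BW = Δω/(2π) = 498.2 Hz.

(a) f₀ = 175.2 Hz  (b) Q = 0.3517  (c) BW = 498.2 Hz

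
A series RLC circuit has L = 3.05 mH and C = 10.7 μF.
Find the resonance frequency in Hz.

Step 1 — Resonance condition Im(Z)=0 gives ω₀ = 1/√(LC).
Step 2 — ω₀ = 1/√(0.00305·1.07e-05) = 5536 rad/s.
Step 3 — f₀ = ω₀/(2π) = 881 Hz.

f₀ = 881 Hz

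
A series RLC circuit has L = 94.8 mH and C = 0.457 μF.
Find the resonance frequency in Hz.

Step 1 — Resonance condition Im(Z)=0 gives ω₀ = 1/√(LC).
Step 2 — ω₀ = 1/√(0.0948·4.57e-07) = 4804 rad/s.
Step 3 — f₀ = ω₀/(2π) = 764.6 Hz.

f₀ = 764.6 Hz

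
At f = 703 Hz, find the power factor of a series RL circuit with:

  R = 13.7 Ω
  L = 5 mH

Step 1 — Angular frequency: ω = 2π·f = 2π·703 = 4417 rad/s.
Step 2 — Component impedances:
  R: Z = R = 13.7 Ω
  L: Z = jωL = j·4417·0.005 = 0 + j22.09 Ω
Step 3 — Series combination: Z_total = R + L = 13.7 + j22.09 Ω = 25.99∠58.2° Ω.
Step 4 — Power factor: PF = cos(φ) = Re(Z)/|Z| = 13.7/25.99 = 0.5271.
Step 5 — Type: Im(Z) = 22.09 ⇒ lagging (phase φ = 58.2°).

PF = 0.5271 (lagging, φ = 58.2°)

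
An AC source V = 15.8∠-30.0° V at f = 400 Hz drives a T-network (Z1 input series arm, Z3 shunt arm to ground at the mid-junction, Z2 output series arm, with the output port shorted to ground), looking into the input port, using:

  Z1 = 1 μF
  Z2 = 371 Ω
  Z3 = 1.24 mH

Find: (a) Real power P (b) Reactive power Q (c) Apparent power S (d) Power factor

Step 1 — Angular frequency: ω = 2π·f = 2π·400 = 2513 rad/s.
Step 2 — Component impedances:
  Z1: Z = 1/(jωC) = -j/(ω·C) = 0 - j397.9 Ω
  Z2: Z = R = 371 Ω
  Z3: Z = jωL = j·2513·0.00124 = 0 + j3.116 Ω
Step 3 — With the output port shorted to ground, the output series arm Z2 runs from the junction to ground; the shunt arm Z3 also runs from the junction to ground. They appear in parallel: Z3 || Z2 = 0.02618 + j3.116 Ω.
Step 4 — Series with input arm Z1: Z_in = Z1 + (Z3 || Z2) = 0.02618 - j394.8 Ω = 394.8∠-90.0° Ω.
Step 5 — Source phasor: V = 15.8∠-30.0° V = 13.68 - j7.9 V.
Step 6 — Current: I = V / Z = 0.02001 + j0.03466 A = 0.04002∠60.0° A.
Step 7 — Complex power: S = V·I* = 4.193e-05 - j0.6324 VA.
Step 8 — Real power: P = Re(S) = 4.193e-05 W.
Step 9 — Reactive power: Q = Im(S) = -0.6324 VAR.
Step 10 — Apparent power: |S| = 0.6324 VA.
Step 11 — Power factor: PF = P/|S| = 6.631e-05 (leading).

(a) P = 4.193e-05 W  (b) Q = -0.6324 VAR  (c) S = 0.6324 VA  (d) PF = 6.631e-05 (leading)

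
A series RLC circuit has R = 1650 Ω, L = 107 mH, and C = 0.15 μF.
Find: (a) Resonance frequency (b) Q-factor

Step 1 — Resonance condition Im(Z)=0 gives ω₀ = 1/√(LC).
Step 2 — ω₀ = 1/√(0.107·1.5e-07) = 7893 rad/s.
Step 3 — f₀ = ω₀/(2π) = 1256 Hz.
Step 4 — Series Q: Q = ω₀L/R = 7893·0.107/1650 = 0.5119.

(a) f₀ = 1256 Hz  (b) Q = 0.5119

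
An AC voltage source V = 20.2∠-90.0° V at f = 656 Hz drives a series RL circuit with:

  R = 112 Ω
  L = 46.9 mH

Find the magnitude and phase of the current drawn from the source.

Step 1 — Angular frequency: ω = 2π·f = 2π·656 = 4122 rad/s.
Step 2 — Component impedances:
  R: Z = R = 112 Ω
  L: Z = jωL = j·4122·0.0469 = 0 + j193.3 Ω
Step 3 — Series combination: Z_total = R + L = 112 + j193.3 Ω = 223.4∠59.9° Ω.
Step 4 — Source phasor: V = 20.2∠-90.0° V = 0 - j20.2 V.
Step 5 — Ohm's law: I = V / Z_total = (0 - j20.2) / (112 + j193.3) = -0.07823 - j0.04533 A.
Step 6 — Convert to polar: |I| = 0.09042 A, ∠I = -149.9°.

I = 0.09042∠-149.9° A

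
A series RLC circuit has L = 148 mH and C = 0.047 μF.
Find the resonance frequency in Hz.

Step 1 — Resonance condition Im(Z)=0 gives ω₀ = 1/√(LC).
Step 2 — ω₀ = 1/√(0.148·4.7e-08) = 1.199e+04 rad/s.
Step 3 — f₀ = ω₀/(2π) = 1908 Hz.

f₀ = 1908 Hz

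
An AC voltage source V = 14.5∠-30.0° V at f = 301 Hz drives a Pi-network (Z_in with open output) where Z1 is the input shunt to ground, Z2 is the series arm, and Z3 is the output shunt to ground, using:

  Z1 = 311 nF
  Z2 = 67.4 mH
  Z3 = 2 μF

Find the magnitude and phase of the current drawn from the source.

Step 1 — Angular frequency: ω = 2π·f = 2π·301 = 1891 rad/s.
Step 2 — Component impedances:
  Z1: Z = 1/(jωC) = -j/(ω·C) = 0 - j1700 Ω
  Z2: Z = jωL = j·1891·0.0674 = 0 + j127.5 Ω
  Z3: Z = 1/(jωC) = -j/(ω·C) = 0 - j264.4 Ω
Step 3 — With open output, the series arm Z2 and the output shunt Z3 appear in series to ground: Z2 + Z3 = 0 - j136.9 Ω.
Step 4 — Parallel with input shunt Z1: Z_in = Z1 || (Z2 + Z3) = 0 - j126.7 Ω = 126.7∠-90.0° Ω.
Step 5 — Source phasor: V = 14.5∠-30.0° V = 12.56 - j7.25 V.
Step 6 — Ohm's law: I = V / Z_total = (12.56 - j7.25) / (0 - j126.7) = 0.05722 + j0.09911 A.
Step 7 — Convert to polar: |I| = 0.1144 A, ∠I = 60.0°.

I = 0.1144∠60.0° A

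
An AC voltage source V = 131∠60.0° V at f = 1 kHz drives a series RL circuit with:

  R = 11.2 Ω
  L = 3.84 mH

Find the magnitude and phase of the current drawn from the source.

Step 1 — Angular frequency: ω = 2π·f = 2π·1000 = 6283 rad/s.
Step 2 — Component impedances:
  R: Z = R = 11.2 Ω
  L: Z = jωL = j·6283·0.00384 = 0 + j24.13 Ω
Step 3 — Series combination: Z_total = R + L = 11.2 + j24.13 Ω = 26.6∠65.1° Ω.
Step 4 — Source phasor: V = 131∠60.0° V = 65.5 + j113.4 V.
Step 5 — Ohm's law: I = V / Z_total = (65.5 + j113.4) / (11.2 + j24.13) = 4.905 - j0.4377 A.
Step 6 — Convert to polar: |I| = 4.925 A, ∠I = -5.1°.

I = 4.925∠-5.1° A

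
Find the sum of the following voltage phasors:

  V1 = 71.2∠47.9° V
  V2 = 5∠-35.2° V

Step 1 — Convert each phasor to rectangular form:
  V1 = 71.2·(cos(47.9°) + j·sin(47.9°)) = 47.73 + j52.83 V
  V2 = 5·(cos(-35.2°) + j·sin(-35.2°)) = 4.086 - j2.882 V
Step 2 — Sum components: V_total = 51.82 + j49.95 V.
Step 3 — Convert to polar: |V_total| = 71.97 V, ∠V_total = 43.9°.

V_total = 71.97∠43.9° V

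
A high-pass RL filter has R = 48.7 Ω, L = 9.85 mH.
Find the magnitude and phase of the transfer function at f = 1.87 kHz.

Step 1 — Angular frequency: ω = 2π·1870 = 1.175e+04 rad/s.
Step 2 — Transfer function: H(jω) = jωL/(R + jωL).
Step 3 — Numerator jωL = j·115.7; denominator R + jωL = 48.7 + j115.7.
Step 4 — H = 0.8496 + j0.3575.
Step 5 — Magnitude: |H| = 0.9217 (-0.7 dB); phase: φ = 22.8°.

|H| = 0.9217 (-0.7 dB), φ = 22.8°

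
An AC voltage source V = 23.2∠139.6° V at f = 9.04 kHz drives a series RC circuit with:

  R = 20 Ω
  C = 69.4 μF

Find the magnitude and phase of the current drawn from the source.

Step 1 — Angular frequency: ω = 2π·f = 2π·9040 = 5.68e+04 rad/s.
Step 2 — Component impedances:
  R: Z = R = 20 Ω
  C: Z = 1/(jωC) = -j/(ω·C) = 0 - j0.2537 Ω
Step 3 — Series combination: Z_total = R + C = 20 - j0.2537 Ω = 20∠-0.7° Ω.
Step 4 — Source phasor: V = 23.2∠139.6° V = -17.67 + j15.04 V.
Step 5 — Ohm's law: I = V / Z_total = (-17.67 + j15.04) / (20 - j0.2537) = -0.8928 + j0.7405 A.
Step 6 — Convert to polar: |I| = 1.16 A, ∠I = 140.3°.

I = 1.16∠140.3° A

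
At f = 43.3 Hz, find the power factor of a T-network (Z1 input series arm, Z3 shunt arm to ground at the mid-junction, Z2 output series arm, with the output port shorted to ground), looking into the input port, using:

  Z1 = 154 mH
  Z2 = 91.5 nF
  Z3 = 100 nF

Step 1 — Angular frequency: ω = 2π·f = 2π·43.3 = 272.1 rad/s.
Step 2 — Component impedances:
  Z1: Z = jωL = j·272.1·0.154 = 0 + j41.9 Ω
  Z2: Z = 1/(jωC) = -j/(ω·C) = 0 - j4.017e+04 Ω
  Z3: Z = 1/(jωC) = -j/(ω·C) = 0 - j3.676e+04 Ω
Step 3 — With the output port shorted to ground, the output series arm Z2 runs from the junction to ground; the shunt arm Z3 also runs from the junction to ground. They appear in parallel: Z3 || Z2 = 0 - j1.919e+04 Ω.
Step 4 — Series with input arm Z1: Z_in = Z1 + (Z3 || Z2) = 0 - j1.915e+04 Ω = 1.915e+04∠-90.0° Ω.
Step 5 — Power factor: PF = cos(φ) = Re(Z)/|Z| = 0/1.915e+04 = 0.
Step 6 — Type: Im(Z) = -1.915e+04 ⇒ leading (phase φ = -90.0°).

PF = 0 (leading, φ = -90.0°)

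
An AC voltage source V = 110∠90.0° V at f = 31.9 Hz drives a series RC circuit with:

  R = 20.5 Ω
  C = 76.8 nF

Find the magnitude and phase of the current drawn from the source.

Step 1 — Angular frequency: ω = 2π·f = 2π·31.9 = 200.4 rad/s.
Step 2 — Component impedances:
  R: Z = R = 20.5 Ω
  C: Z = 1/(jωC) = -j/(ω·C) = 0 - j6.496e+04 Ω
Step 3 — Series combination: Z_total = R + C = 20.5 - j6.496e+04 Ω = 6.496e+04∠-90.0° Ω.
Step 4 — Source phasor: V = 110∠90.0° V = 0 + j110 V.
Step 5 — Ohm's law: I = V / Z_total = (0 + j110) / (20.5 - j6.496e+04) = -0.001693 + j5.343e-07 A.
Step 6 — Convert to polar: |I| = 0.001693 A, ∠I = 180.0°.

I = 0.001693∠180.0° A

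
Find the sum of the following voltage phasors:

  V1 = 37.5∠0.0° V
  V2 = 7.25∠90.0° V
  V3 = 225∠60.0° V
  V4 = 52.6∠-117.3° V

Step 1 — Convert each phasor to rectangular form:
  V1 = 37.5·(cos(0.0°) + j·sin(0.0°)) = 37.5 V
  V2 = 7.25·(cos(90.0°) + j·sin(90.0°)) = 0 + j7.25 V
  V3 = 225·(cos(60.0°) + j·sin(60.0°)) = 112.5 + j194.9 V
  V4 = 52.6·(cos(-117.3°) + j·sin(-117.3°)) = -24.12 - j46.74 V
Step 2 — Sum components: V_total = 125.9 + j155.4 V.
Step 3 — Convert to polar: |V_total| = 200 V, ∠V_total = 51.0°.

V_total = 200∠51.0° V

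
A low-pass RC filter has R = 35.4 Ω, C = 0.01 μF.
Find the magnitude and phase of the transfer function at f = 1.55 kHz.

Step 1 — Angular frequency: ω = 2π·1550 = 9739 rad/s.
Step 2 — Transfer function: H(jω) = 1/(1 + jωRC).
Step 3 — Denominator: 1 + jωRC = 1 + j·9739·35.4·1e-08 = 1 + j0.003448.
Step 4 — H = 1 - j0.003448.
Step 5 — Magnitude: |H| = 1 (-0.0 dB); phase: φ = -0.2°.

|H| = 1 (-0.0 dB), φ = -0.2°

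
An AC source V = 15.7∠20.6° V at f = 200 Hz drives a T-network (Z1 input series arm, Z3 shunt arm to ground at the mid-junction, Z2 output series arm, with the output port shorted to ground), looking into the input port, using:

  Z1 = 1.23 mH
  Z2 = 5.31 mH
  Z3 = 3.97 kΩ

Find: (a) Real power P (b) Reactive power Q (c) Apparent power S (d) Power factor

Step 1 — Angular frequency: ω = 2π·f = 2π·200 = 1257 rad/s.
Step 2 — Component impedances:
  Z1: Z = jωL = j·1257·0.00123 = 0 + j1.546 Ω
  Z2: Z = jωL = j·1257·0.00531 = 0 + j6.673 Ω
  Z3: Z = R = 3970 Ω
Step 3 — With the output port shorted to ground, the output series arm Z2 runs from the junction to ground; the shunt arm Z3 also runs from the junction to ground. They appear in parallel: Z3 || Z2 = 0.01122 + j6.673 Ω.
Step 4 — Series with input arm Z1: Z_in = Z1 + (Z3 || Z2) = 0.01122 + j8.218 Ω = 8.218∠89.9° Ω.
Step 5 — Source phasor: V = 15.7∠20.6° V = 14.7 + j5.524 V.
Step 6 — Current: I = V / Z = 0.6746 - j1.787 A = 1.91∠-69.3° A.
Step 7 — Complex power: S = V·I* = 0.04093 + j29.99 VA.
Step 8 — Real power: P = Re(S) = 0.04093 W.
Step 9 — Reactive power: Q = Im(S) = 29.99 VAR.
Step 10 — Apparent power: |S| = 29.99 VA.
Step 11 — Power factor: PF = P/|S| = 0.001365 (lagging).

(a) P = 0.04093 W  (b) Q = 29.99 VAR  (c) S = 29.99 VA  (d) PF = 0.001365 (lagging)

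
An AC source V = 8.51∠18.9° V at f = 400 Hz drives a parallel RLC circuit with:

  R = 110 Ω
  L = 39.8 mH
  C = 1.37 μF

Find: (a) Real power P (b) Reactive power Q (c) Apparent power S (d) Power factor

Step 1 — Angular frequency: ω = 2π·f = 2π·400 = 2513 rad/s.
Step 2 — Component impedances:
  R: Z = R = 110 Ω
  L: Z = jωL = j·2513·0.0398 = 0 + j100 Ω
  C: Z = 1/(jωC) = -j/(ω·C) = 0 - j290.4 Ω
Step 3 — Parallel combination: 1/Z_total = 1/R + 1/L + 1/C; Z_total = 72.38 + j52.18 Ω = 89.23∠35.8° Ω.
Step 4 — Source phasor: V = 8.51∠18.9° V = 8.051 + j2.757 V.
Step 5 — Current: I = V / Z = 0.09126 - j0.02771 A = 0.09537∠-16.9° A.
Step 6 — Complex power: S = V·I* = 0.6584 + j0.4746 VA.
Step 7 — Real power: P = Re(S) = 0.6584 W.
Step 8 — Reactive power: Q = Im(S) = 0.4746 VAR.
Step 9 — Apparent power: |S| = 0.8116 VA.
Step 10 — Power factor: PF = P/|S| = 0.8112 (lagging).

(a) P = 0.6584 W  (b) Q = 0.4746 VAR  (c) S = 0.8116 VA  (d) PF = 0.8112 (lagging)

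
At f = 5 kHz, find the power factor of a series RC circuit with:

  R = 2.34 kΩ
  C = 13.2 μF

Step 1 — Angular frequency: ω = 2π·f = 2π·5000 = 3.142e+04 rad/s.
Step 2 — Component impedances:
  R: Z = R = 2340 Ω
  C: Z = 1/(jωC) = -j/(ω·C) = 0 - j2.411 Ω
Step 3 — Series combination: Z_total = R + C = 2340 - j2.411 Ω = 2340∠-0.1° Ω.
Step 4 — Power factor: PF = cos(φ) = Re(Z)/|Z| = 2340/2340 = 1.
Step 5 — Type: Im(Z) = -2.411 ⇒ leading (phase φ = -0.1°).

PF = 1 (leading, φ = -0.1°)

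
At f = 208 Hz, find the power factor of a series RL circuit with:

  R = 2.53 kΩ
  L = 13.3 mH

Step 1 — Angular frequency: ω = 2π·f = 2π·208 = 1307 rad/s.
Step 2 — Component impedances:
  R: Z = R = 2530 Ω
  L: Z = jωL = j·1307·0.0133 = 0 + j17.38 Ω
Step 3 — Series combination: Z_total = R + L = 2530 + j17.38 Ω = 2530∠0.4° Ω.
Step 4 — Power factor: PF = cos(φ) = Re(Z)/|Z| = 2530/2530 = 1.
Step 5 — Type: Im(Z) = 17.38 ⇒ lagging (phase φ = 0.4°).

PF = 1 (lagging, φ = 0.4°)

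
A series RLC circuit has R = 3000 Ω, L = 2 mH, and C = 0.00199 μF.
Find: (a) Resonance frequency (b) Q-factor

Step 1 — Resonance condition Im(Z)=0 gives ω₀ = 1/√(LC).
Step 2 — ω₀ = 1/√(0.002·1.99e-09) = 5.013e+05 rad/s.
Step 3 — f₀ = ω₀/(2π) = 7.978e+04 Hz.
Step 4 — Series Q: Q = ω₀L/R = 5.013e+05·0.002/3000 = 0.3342.

(a) f₀ = 7.978e+04 Hz  (b) Q = 0.3342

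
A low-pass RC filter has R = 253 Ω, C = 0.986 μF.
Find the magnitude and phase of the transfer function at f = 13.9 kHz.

Step 1 — Angular frequency: ω = 2π·1.39e+04 = 8.734e+04 rad/s.
Step 2 — Transfer function: H(jω) = 1/(1 + jωRC).
Step 3 — Denominator: 1 + jωRC = 1 + j·8.734e+04·253·9.86e-07 = 1 + j21.79.
Step 4 — H = 0.002102 - j0.0458.
Step 5 — Magnitude: |H| = 0.04585 (-26.8 dB); phase: φ = -87.4°.

|H| = 0.04585 (-26.8 dB), φ = -87.4°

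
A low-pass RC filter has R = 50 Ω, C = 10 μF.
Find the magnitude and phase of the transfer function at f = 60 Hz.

Step 1 — Angular frequency: ω = 2π·60 = 377 rad/s.
Step 2 — Transfer function: H(jω) = 1/(1 + jωRC).
Step 3 — Denominator: 1 + jωRC = 1 + j·377·50·1e-05 = 1 + j0.1885.
Step 4 — H = 0.9657 - j0.182.
Step 5 — Magnitude: |H| = 0.9827 (-0.2 dB); phase: φ = -10.7°.

|H| = 0.9827 (-0.2 dB), φ = -10.7°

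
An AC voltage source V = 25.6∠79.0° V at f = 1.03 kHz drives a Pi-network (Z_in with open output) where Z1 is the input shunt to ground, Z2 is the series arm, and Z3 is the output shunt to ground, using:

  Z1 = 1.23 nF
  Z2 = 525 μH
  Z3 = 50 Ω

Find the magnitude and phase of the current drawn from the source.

Step 1 — Angular frequency: ω = 2π·f = 2π·1030 = 6472 rad/s.
Step 2 — Component impedances:
  Z1: Z = 1/(jωC) = -j/(ω·C) = 0 - j1.256e+05 Ω
  Z2: Z = jωL = j·6472·0.000525 = 0 + j3.398 Ω
  Z3: Z = R = 50 Ω
Step 3 — With open output, the series arm Z2 and the output shunt Z3 appear in series to ground: Z2 + Z3 = 50 + j3.398 Ω.
Step 4 — Parallel with input shunt Z1: Z_in = Z1 || (Z2 + Z3) = 50 + j3.378 Ω = 50.12∠3.9° Ω.
Step 5 — Source phasor: V = 25.6∠79.0° V = 4.885 + j25.13 V.
Step 6 — Ohm's law: I = V / Z_total = (4.885 + j25.13) / (50 + j3.378) = 0.131 + j0.4937 A.
Step 7 — Convert to polar: |I| = 0.5108 A, ∠I = 75.1°.

I = 0.5108∠75.1° A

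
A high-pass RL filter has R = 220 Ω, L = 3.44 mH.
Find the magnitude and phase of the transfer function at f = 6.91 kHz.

Step 1 — Angular frequency: ω = 2π·6910 = 4.342e+04 rad/s.
Step 2 — Transfer function: H(jω) = jωL/(R + jωL).
Step 3 — Numerator jωL = j·149.4; denominator R + jωL = 220 + j149.4.
Step 4 — H = 0.3155 + j0.4647.
Step 5 — Magnitude: |H| = 0.5617 (-5.0 dB); phase: φ = 55.8°.

|H| = 0.5617 (-5.0 dB), φ = 55.8°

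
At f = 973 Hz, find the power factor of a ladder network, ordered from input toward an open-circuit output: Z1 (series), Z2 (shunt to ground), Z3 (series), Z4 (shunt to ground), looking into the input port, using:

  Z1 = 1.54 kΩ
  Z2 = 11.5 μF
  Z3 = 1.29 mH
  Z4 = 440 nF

Step 1 — Angular frequency: ω = 2π·f = 2π·973 = 6114 rad/s.
Step 2 — Component impedances:
  Z1: Z = R = 1540 Ω
  Z2: Z = 1/(jωC) = -j/(ω·C) = 0 - j14.22 Ω
  Z3: Z = jωL = j·6114·0.00129 = 0 + j7.886 Ω
  Z4: Z = 1/(jωC) = -j/(ω·C) = 0 - j371.8 Ω
Step 3 — Ladder network (open output): work backward from the far end, alternating series and parallel combinations. Z_in = 1540 - j13.69 Ω = 1540∠-0.5° Ω.
Step 4 — Power factor: PF = cos(φ) = Re(Z)/|Z| = 1540/1540 = 1.
Step 5 — Type: Im(Z) = -13.69 ⇒ leading (phase φ = -0.5°).

PF = 1 (leading, φ = -0.5°)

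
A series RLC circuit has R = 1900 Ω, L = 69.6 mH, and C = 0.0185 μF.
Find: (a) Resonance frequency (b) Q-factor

Step 1 — Resonance condition Im(Z)=0 gives ω₀ = 1/√(LC).
Step 2 — ω₀ = 1/√(0.0696·1.85e-08) = 2.787e+04 rad/s.
Step 3 — f₀ = ω₀/(2π) = 4435 Hz.
Step 4 — Series Q: Q = ω₀L/R = 2.787e+04·0.0696/1900 = 1.021.

(a) f₀ = 4435 Hz  (b) Q = 1.021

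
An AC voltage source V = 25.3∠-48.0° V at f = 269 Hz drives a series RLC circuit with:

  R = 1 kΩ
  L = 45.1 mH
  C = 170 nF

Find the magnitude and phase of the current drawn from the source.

Step 1 — Angular frequency: ω = 2π·f = 2π·269 = 1690 rad/s.
Step 2 — Component impedances:
  R: Z = R = 1000 Ω
  L: Z = jωL = j·1690·0.0451 = 0 + j76.23 Ω
  C: Z = 1/(jωC) = -j/(ω·C) = 0 - j3480 Ω
Step 3 — Series combination: Z_total = R + L + C = 1000 - j3404 Ω = 3548∠-73.6° Ω.
Step 4 — Source phasor: V = 25.3∠-48.0° V = 16.93 - j18.8 V.
Step 5 — Ohm's law: I = V / Z_total = (16.93 - j18.8) / (1000 - j3404) = 0.006429 + j0.003084 A.
Step 6 — Convert to polar: |I| = 0.007131 A, ∠I = 25.6°.

I = 0.007131∠25.6° A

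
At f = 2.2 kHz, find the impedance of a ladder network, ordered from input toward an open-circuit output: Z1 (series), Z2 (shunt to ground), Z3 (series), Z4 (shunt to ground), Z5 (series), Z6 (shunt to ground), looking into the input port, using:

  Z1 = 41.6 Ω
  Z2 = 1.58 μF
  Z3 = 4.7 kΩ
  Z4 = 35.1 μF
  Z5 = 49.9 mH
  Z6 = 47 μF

Step 1 — Angular frequency: ω = 2π·f = 2π·2200 = 1.382e+04 rad/s.
Step 2 — Component impedances:
  Z1: Z = R = 41.6 Ω
  Z2: Z = 1/(jωC) = -j/(ω·C) = 0 - j45.79 Ω
  Z3: Z = R = 4700 Ω
  Z4: Z = 1/(jωC) = -j/(ω·C) = 0 - j2.061 Ω
  Z5: Z = jωL = j·1.382e+04·0.0499 = 0 + j689.8 Ω
  Z6: Z = 1/(jωC) = -j/(ω·C) = 0 - j1.539 Ω
Step 3 — Ladder network (open output): work backward from the far end, alternating series and parallel combinations. Z_in = 42.05 - j45.78 Ω = 62.16∠-47.4° Ω.

Z = 42.05 - j45.78 Ω = 62.16∠-47.4° Ω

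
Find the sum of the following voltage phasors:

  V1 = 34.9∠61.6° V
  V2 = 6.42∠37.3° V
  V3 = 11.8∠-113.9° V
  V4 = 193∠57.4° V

Step 1 — Convert each phasor to rectangular form:
  V1 = 34.9·(cos(61.6°) + j·sin(61.6°)) = 16.6 + j30.7 V
  V2 = 6.42·(cos(37.3°) + j·sin(37.3°)) = 5.107 + j3.89 V
  V3 = 11.8·(cos(-113.9°) + j·sin(-113.9°)) = -4.781 - j10.79 V
  V4 = 193·(cos(57.4°) + j·sin(57.4°)) = 104 + j162.6 V
Step 2 — Sum components: V_total = 120.9 + j186.4 V.
Step 3 — Convert to polar: |V_total| = 222.2 V, ∠V_total = 57.0°.

V_total = 222.2∠57.0° V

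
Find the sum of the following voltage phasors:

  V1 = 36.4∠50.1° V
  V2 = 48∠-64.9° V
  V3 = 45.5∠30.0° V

Step 1 — Convert each phasor to rectangular form:
  V1 = 36.4·(cos(50.1°) + j·sin(50.1°)) = 23.35 + j27.92 V
  V2 = 48·(cos(-64.9°) + j·sin(-64.9°)) = 20.36 - j43.47 V
  V3 = 45.5·(cos(30.0°) + j·sin(30.0°)) = 39.4 + j22.75 V
Step 2 — Sum components: V_total = 83.11 + j7.208 V.
Step 3 — Convert to polar: |V_total| = 83.43 V, ∠V_total = 5.0°.

V_total = 83.43∠5.0° V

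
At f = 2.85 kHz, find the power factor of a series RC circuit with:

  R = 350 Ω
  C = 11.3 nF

Step 1 — Angular frequency: ω = 2π·f = 2π·2850 = 1.791e+04 rad/s.
Step 2 — Component impedances:
  R: Z = R = 350 Ω
  C: Z = 1/(jωC) = -j/(ω·C) = 0 - j4942 Ω
Step 3 — Series combination: Z_total = R + C = 350 - j4942 Ω = 4954∠-85.9° Ω.
Step 4 — Power factor: PF = cos(φ) = Re(Z)/|Z| = 350/4954 = 0.07065.
Step 5 — Type: Im(Z) = -4942 ⇒ leading (phase φ = -85.9°).

PF = 0.07065 (leading, φ = -85.9°)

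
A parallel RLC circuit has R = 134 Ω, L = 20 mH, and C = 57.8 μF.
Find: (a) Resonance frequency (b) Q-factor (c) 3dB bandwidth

Step 1 — Resonance: ω₀ = 1/√(LC) = 1/√(0.02·5.78e-05) = 930.1 rad/s.
Step 2 — f₀ = ω₀/(2π) = 148 Hz.
Step 3 — Parallel Q: Q = R/(ω₀L) = 134/(930.1·0.02) = 7.204.
Step 4 — Bandwidth: Δω = ω₀/Q = 129.1 rad/s; BW = Δω/(2π) = 20.55 Hz.

(a) f₀ = 148 Hz  (b) Q = 7.204  (c) BW = 20.55 Hz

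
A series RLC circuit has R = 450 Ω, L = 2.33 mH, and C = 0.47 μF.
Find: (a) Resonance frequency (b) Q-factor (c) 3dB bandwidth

Step 1 — Resonance: ω₀ = 1/√(LC) = 1/√(0.00233·4.7e-07) = 3.022e+04 rad/s.
Step 2 — f₀ = ω₀/(2π) = 4809 Hz.
Step 3 — Series Q: Q = ω₀L/R = 3.022e+04·0.00233/450 = 0.1565.
Step 4 — Bandwidth: Δω = ω₀/Q = 1.931e+05 rad/s; BW = Δω/(2π) = 3.074e+04 Hz.

(a) f₀ = 4809 Hz  (b) Q = 0.1565  (c) BW = 3.074e+04 Hz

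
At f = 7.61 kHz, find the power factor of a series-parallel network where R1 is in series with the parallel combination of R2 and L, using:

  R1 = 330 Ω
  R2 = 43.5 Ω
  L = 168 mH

Step 1 — Angular frequency: ω = 2π·f = 2π·7610 = 4.782e+04 rad/s.
Step 2 — Component impedances:
  R1: Z = R = 330 Ω
  R2: Z = R = 43.5 Ω
  L: Z = jωL = j·4.782e+04·0.168 = 0 + j8033 Ω
Step 3 — Parallel branch: R2 || L = 1/(1/R2 + 1/L) = 43.5 + j0.2356 Ω.
Step 4 — Series with R1: Z_total = R1 + (R2 || L) = 373.5 + j0.2356 Ω = 373.5∠0.0° Ω.
Step 5 — Power factor: PF = cos(φ) = Re(Z)/|Z| = 373.5/373.5 = 1.
Step 6 — Type: Im(Z) = 0.2356 ⇒ lagging (phase φ = 0.0°).

PF = 1 (lagging, φ = 0.0°)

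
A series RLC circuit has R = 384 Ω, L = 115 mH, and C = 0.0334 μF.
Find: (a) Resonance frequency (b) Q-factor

Step 1 — Resonance condition Im(Z)=0 gives ω₀ = 1/√(LC).
Step 2 — ω₀ = 1/√(0.115·3.34e-08) = 1.614e+04 rad/s.
Step 3 — f₀ = ω₀/(2π) = 2568 Hz.
Step 4 — Series Q: Q = ω₀L/R = 1.614e+04·0.115/384 = 4.832.

(a) f₀ = 2568 Hz  (b) Q = 4.832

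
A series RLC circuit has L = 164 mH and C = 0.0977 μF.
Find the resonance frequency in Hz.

Step 1 — Resonance condition Im(Z)=0 gives ω₀ = 1/√(LC).
Step 2 — ω₀ = 1/√(0.164·9.77e-08) = 7900 rad/s.
Step 3 — f₀ = ω₀/(2π) = 1257 Hz.

f₀ = 1257 Hz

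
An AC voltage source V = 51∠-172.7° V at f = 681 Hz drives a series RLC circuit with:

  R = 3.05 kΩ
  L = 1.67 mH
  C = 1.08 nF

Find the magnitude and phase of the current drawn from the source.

Step 1 — Angular frequency: ω = 2π·f = 2π·681 = 4279 rad/s.
Step 2 — Component impedances:
  R: Z = R = 3050 Ω
  L: Z = jωL = j·4279·0.00167 = 0 + j7.146 Ω
  C: Z = 1/(jωC) = -j/(ω·C) = 0 - j2.164e+05 Ω
Step 3 — Series combination: Z_total = R + L + C = 3050 - j2.164e+05 Ω = 2.164e+05∠-89.2° Ω.
Step 4 — Source phasor: V = 51∠-172.7° V = -50.59 - j6.48 V.
Step 5 — Ohm's law: I = V / Z_total = (-50.59 - j6.48) / (3050 - j2.164e+05) = 2.665e-05 - j0.0002342 A.
Step 6 — Convert to polar: |I| = 0.0002357 A, ∠I = -83.5°.

I = 0.0002357∠-83.5° A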